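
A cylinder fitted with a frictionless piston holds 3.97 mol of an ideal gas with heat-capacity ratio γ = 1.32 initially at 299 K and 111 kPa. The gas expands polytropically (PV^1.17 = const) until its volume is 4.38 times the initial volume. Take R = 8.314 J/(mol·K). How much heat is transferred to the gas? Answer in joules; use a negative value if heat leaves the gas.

6040 J

V₁ = nRT₁/P₁ = 3.97×8.314×299/111 = 88.9 L.
Polytropic n=1.17: T₂ = T₁(V₁/V₂)^(n−1) = 299×(0.228)^0.17 = 233 K; P₂ = P₁(V₁/V₂)^n = 19.7 kPa.
W = (P₁V₁−P₂V₂)/(n−1) = (111×88.9−19.7×389)/0.17 = 12900 J.
ΔU = nCvΔT = 3.97×26.0×(233−299) = -6850 J.
Q = ΔU + W = 6040 J.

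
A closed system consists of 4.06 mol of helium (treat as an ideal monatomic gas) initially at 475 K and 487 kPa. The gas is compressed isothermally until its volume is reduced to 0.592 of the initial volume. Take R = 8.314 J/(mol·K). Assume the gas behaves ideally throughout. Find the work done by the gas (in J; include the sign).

-8410 J

V₁ = nRT₁/P₁ = 4.06×8.314×475/487 = 32.9 L.
Isothermal: T stays 475 K; PV = const ⇒ V₂ = 19.5 L, P₂ = 823 kPa.
W = nRT ln(V₂/V₁) = 4.06×8.314×475×ln(0.592) = -8410 J.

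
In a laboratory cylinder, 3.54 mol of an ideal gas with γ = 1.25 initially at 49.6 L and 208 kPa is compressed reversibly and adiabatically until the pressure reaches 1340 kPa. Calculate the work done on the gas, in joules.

T₁ = P₁V₁/(nR) = 208×49.6/(3.54×8.314) = 351 K.
Adiabatic: T₂/T₁ = (P₂/P₁)^((γ−1)/γ) ⇒ T₂ = 351×(6.44)^0.200 = 509 K; V₂ = 11.2 L.
ΔU = nCvΔT = 3.54×33.3×(509−351) = 18600 J.
Q = 0 for an adiabatic process, so W = −ΔU = -18600 J.
Work done on the gas = −W_by = 18600 J.

18600 J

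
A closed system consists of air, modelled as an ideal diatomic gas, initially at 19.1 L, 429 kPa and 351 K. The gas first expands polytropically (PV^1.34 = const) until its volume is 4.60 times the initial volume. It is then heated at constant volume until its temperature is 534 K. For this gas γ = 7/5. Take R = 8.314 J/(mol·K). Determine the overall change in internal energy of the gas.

n = P₁V₁/(RT₁) = 429×19.1/(8.314×351) = 2.81 mol.
Step 1 — Polytropic n=1.34: T₂ = T₁(V₁/V₂)^(n−1) = 351×(0.217)^0.34 = 209 K; P₂ = P₁(V₁/V₂)^n = 55.5 kPa.
W = (P₁V₁−P₂V₂)/(n−1) = (429×19.1−55.5×87.9)/0.34 = 9760 J.
ΔU = nCvΔT = 2.81×20.8×(209−351) = -8290 J.
Q = ΔU + W = 1460 J.
State after step 1: P = 55.5 kPa, V = 87.9 L, T = 209 K.
Step 2 — Isochoric: V stays 87.9 L; P/T = const ⇒ T₂ = 534 K, P₂ = 142 kPa.
W = 0 (no volume change).
ΔU = nCvΔT = 2.81×20.8×(534−209) = 19000 J.
Q = ΔU = 19000 J.
Net over both steps: W = 9760 J, Q = 20400 J, ΔU = 10700 J.

10700 J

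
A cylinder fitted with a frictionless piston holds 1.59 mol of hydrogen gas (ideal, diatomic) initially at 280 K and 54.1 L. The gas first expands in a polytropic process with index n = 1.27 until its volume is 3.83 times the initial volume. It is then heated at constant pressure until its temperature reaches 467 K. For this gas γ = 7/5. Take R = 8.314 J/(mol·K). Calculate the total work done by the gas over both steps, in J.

7770 J

P₁ = nRT₁/V₁ = 1.59×8.314×280/54.1 = 68.4 kPa.
Step 1 — Polytropic n=1.27: T₂ = T₁(V₁/V₂)^(n−1) = 280×(0.261)^0.27 = 195 K; P₂ = P₁(V₁/V₂)^n = 12.4 kPa.
W = (P₁V₁−P₂V₂)/(n−1) = (68.4×54.1−12.4×207)/0.27 = 4170 J.
ΔU = nCvΔT = 1.59×20.8×(195−280) = -2810 J.
Q = ΔU + W = 1350 J.
State after step 1: P = 12.4 kPa, V = 207 L, T = 195 K.
Step 2 — Isobaric: P stays 12.4 kPa; V/T = const ⇒ T₂ = 467 K, V₂ = 497 L.
W = PΔV = 12.4×(497−207) kPa·L = 3600 J.
ΔU = nCvΔT = 1.59×20.8×(467−195) = 8990 J.
Q = ΔU + W = nCpΔT = 12600 J.
Net over both steps: W = 7770 J, Q = 13900 J, ΔU = 6180 J.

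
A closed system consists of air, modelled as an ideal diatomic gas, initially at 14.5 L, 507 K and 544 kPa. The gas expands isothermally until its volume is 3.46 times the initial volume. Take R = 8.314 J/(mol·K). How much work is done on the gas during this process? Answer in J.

-9790 J

n = P₁V₁/(RT₁) = 544×14.5/(8.314×507) = 1.87 mol.
Isothermal: T stays 507 K; PV = const ⇒ V₂ = 50.2 L, P₂ = 157 kPa.
W = nRT ln(V₂/V₁) = 1.87×8.314×507×ln(3.46) = 9790 J.
Work done on the gas = −W_by = -9790 J.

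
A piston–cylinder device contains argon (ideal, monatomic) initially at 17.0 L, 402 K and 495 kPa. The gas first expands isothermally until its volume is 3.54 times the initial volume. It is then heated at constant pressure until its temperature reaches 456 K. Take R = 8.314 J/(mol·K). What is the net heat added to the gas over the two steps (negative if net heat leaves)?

13500 J

n = P₁V₁/(RT₁) = 495×17.0/(8.314×402) = 2.52 mol.
Step 1 — Isothermal: T stays 402 K; PV = const ⇒ V₂ = 60.2 L, P₂ = 140 kPa.
ΔU = 0 (ideal gas, T constant).
W = nRT ln(V₂/V₁) = 2.52×8.314×402×ln(3.54) = 10600 J.
Q = ΔU + W = 10600 J.
State after step 1: P = 140 kPa, V = 60.2 L, T = 402 K.
Step 2 — Isobaric: P stays 140 kPa; V/T = const ⇒ T₂ = 456 K, V₂ = 68.3 L.
W = PΔV = 140×(68.3−60.2) kPa·L = 1130 J.
ΔU = nCvΔT = 2.52×12.5×(456−402) = 1700 J.
Q = ΔU + W = nCpΔT = 2830 J.
Net over both steps: W = 11800 J, Q = 13500 J, ΔU = 1700 J.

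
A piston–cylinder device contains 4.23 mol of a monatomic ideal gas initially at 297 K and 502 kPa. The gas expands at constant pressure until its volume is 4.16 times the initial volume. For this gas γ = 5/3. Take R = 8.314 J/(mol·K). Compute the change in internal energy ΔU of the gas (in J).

49500 J

V₁ = nRT₁/P₁ = 4.23×8.314×297/502 = 20.8 L.
Isobaric: P stays 502 kPa; V/T = const ⇒ T₂ = 1240 K, V₂ = 86.6 L.
For an ideal gas ΔU = nCvΔT with Cv = (3/2)R = 12.5 J/(mol·K).
ΔU = 4.23×12.5×(1240−297) = 49500 J.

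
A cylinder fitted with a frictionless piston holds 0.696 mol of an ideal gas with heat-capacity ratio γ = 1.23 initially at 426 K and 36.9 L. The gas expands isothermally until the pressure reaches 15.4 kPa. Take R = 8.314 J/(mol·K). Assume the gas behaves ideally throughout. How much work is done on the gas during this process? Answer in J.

-3620 J

P₁ = nRT₁/V₁ = 0.696×8.314×426/36.9 = 66.8 kPa.
Isothermal: T stays 426 K; PV = const ⇒ V₂ = 160 L, P₂ = 15.4 kPa.
W = nRT ln(V₂/V₁) = 0.696×8.314×426×ln(4.34) = 3620 J.
Work done on the gas = −W_by = -3620 J.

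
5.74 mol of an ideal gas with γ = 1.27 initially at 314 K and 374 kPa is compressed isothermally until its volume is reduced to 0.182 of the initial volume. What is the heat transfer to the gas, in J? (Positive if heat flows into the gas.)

-25500 J

V₁ = nRT₁/P₁ = 5.74×8.314×314/374 = 40.1 L.
Isothermal: T stays 314 K; PV = const ⇒ V₂ = 7.29 L, P₂ = 2050 kPa.
ΔU = 0 (ideal gas, T constant).
W = nRT ln(V₂/V₁) = 5.74×8.314×314×ln(0.182) = -25500 J.
Q = ΔU + W = -25500 J.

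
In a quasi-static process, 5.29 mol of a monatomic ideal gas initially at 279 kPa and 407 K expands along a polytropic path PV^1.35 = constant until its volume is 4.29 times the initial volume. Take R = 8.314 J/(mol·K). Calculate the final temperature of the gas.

V₁ = nRT₁/P₁ = 5.29×8.314×407/279 = 64.2 L.
Polytropic n=1.35: T₂ = T₁(V₁/V₂)^(n−1) = 407×(0.233)^0.35 = 244 K; P₂ = P₁(V₁/V₂)^n = 39.1 kPa.

244 K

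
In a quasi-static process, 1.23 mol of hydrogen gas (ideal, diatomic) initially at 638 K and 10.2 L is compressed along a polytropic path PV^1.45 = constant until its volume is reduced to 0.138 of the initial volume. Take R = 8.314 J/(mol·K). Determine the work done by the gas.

P₁ = nRT₁/V₁ = 1.23×8.314×638/10.2 = 640 kPa.
Polytropic n=1.45: T₂ = T₁(V₁/V₂)^(n−1) = 638×(7.25)^0.45 = 1560 K; P₂ = P₁(V₁/V₂)^n = 11300 kPa.
W = (P₁V₁−P₂V₂)/(n−1) = (640×10.2−11300×1.41)/0.45 = -20900 J.

-20900 J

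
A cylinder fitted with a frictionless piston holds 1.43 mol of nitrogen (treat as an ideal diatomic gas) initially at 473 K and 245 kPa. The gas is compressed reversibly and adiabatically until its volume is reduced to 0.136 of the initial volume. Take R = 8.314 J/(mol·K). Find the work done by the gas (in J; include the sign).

-17200 J

V₁ = nRT₁/P₁ = 1.43×8.314×473/245 = 23.0 L.
Adiabatic: TV^(γ−1) = const ⇒ T₂ = 473×(7.35)^0.400 = 1050 K; PV^γ = const ⇒ P₂ = 4000 kPa.
ΔU = nCvΔT = 1.43×20.8×(1050−473) = 17200 J.
Q = 0 for an adiabatic process, so W = −ΔU = -17200 J.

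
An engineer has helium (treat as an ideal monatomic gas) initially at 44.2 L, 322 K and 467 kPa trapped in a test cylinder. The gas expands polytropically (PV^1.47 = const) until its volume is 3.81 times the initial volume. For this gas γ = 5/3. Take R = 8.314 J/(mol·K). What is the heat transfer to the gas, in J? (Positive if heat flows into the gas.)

n = P₁V₁/(RT₁) = 467×44.2/(8.314×322) = 7.71 mol.
Polytropic n=1.47: T₂ = T₁(V₁/V₂)^(n−1) = 322×(0.262)^0.47 = 172 K; P₂ = P₁(V₁/V₂)^n = 65.4 kPa.
W = (P₁V₁−P₂V₂)/(n−1) = (467×44.2−65.4×168)/0.47 = 20500 J.
ΔU = nCvΔT = 7.71×12.5×(172−322) = -14500 J.
Q = ΔU + W = 6050 J.

6050 J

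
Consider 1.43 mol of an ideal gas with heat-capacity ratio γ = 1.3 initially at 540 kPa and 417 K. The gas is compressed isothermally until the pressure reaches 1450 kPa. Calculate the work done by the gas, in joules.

-4900 J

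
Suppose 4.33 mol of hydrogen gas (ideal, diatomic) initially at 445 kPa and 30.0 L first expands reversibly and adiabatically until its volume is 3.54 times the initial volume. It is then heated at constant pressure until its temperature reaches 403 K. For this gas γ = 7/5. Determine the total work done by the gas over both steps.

19700 J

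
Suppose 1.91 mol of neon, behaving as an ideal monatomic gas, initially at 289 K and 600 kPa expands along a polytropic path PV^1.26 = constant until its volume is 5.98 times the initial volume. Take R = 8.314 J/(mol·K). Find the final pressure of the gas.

63.0 kPa

V₁ = nRT₁/P₁ = 1.91×8.314×289/600 = 7.65 L.
Polytropic n=1.26: T₂ = T₁(V₁/V₂)^(n−1) = 289×(0.167)^0.26 = 182 K; P₂ = P₁(V₁/V₂)^n = 63.0 kPa.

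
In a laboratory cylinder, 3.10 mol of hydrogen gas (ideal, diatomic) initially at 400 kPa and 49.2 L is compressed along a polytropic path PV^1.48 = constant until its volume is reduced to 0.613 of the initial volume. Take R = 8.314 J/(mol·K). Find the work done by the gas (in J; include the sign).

-10900 J

T₁ = P₁V₁/(nR) = 400×49.2/(3.10×8.314) = 764 K.
Polytropic n=1.48: T₂ = T₁(V₁/V₂)^(n−1) = 764×(1.63)^0.48 = 966 K; P₂ = P₁(V₁/V₂)^n = 825 kPa.
W = (P₁V₁−P₂V₂)/(n−1) = (400×49.2−825×30.2)/0.48 = -10900 J.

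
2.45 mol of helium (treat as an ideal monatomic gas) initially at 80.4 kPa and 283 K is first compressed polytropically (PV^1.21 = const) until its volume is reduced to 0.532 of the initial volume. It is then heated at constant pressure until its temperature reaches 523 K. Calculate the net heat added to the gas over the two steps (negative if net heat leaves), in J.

7510 J

V₁ = nRT₁/P₁ = 2.45×8.314×283/80.4 = 71.7 L.
Step 1 — Polytropic n=1.21: T₂ = T₁(V₁/V₂)^(n−1) = 283×(1.88)^0.21 = 323 K; P₂ = P₁(V₁/V₂)^n = 173 kPa.
W = (P₁V₁−P₂V₂)/(n−1) = (80.4×71.7−173×38.1)/0.21 = -3890 J.
ΔU = nCvΔT = 2.45×12.5×(323−283) = 1230 J.
Q = ΔU + W = -2660 J.
State after step 1: P = 173 kPa, V = 38.1 L, T = 323 K.
Step 2 — Isobaric: P stays 173 kPa; V/T = const ⇒ T₂ = 523 K, V₂ = 61.7 L.
W = PΔV = 173×(61.7−38.1) kPa·L = 4070 J.
ΔU = nCvΔT = 2.45×12.5×(523−323) = 6110 J.
Q = ΔU + W = nCpΔT = 10200 J.
Net over both steps: W = 182 J, Q = 7510 J, ΔU = 7330 J.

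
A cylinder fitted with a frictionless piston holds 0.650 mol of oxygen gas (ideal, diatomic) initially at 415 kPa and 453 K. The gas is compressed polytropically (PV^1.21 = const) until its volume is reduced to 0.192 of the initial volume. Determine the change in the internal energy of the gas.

V₁ = nRT₁/P₁ = 0.650×8.314×453/415 = 5.90 L.
Polytropic n=1.21: T₂ = T₁(V₁/V₂)^(n−1) = 453×(5.21)^0.21 = 641 K; P₂ = P₁(V₁/V₂)^n = 3060 kPa.
For an ideal gas ΔU = nCvΔT with Cv = (5/2)R = 20.8 J/(mol·K).
ΔU = 0.650×20.8×(641−453) = 2530 J.

2530 J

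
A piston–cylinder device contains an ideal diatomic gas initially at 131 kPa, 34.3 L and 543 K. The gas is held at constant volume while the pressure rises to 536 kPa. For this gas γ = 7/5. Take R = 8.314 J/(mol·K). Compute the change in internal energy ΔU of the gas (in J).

n = P₁V₁/(RT₁) = 131×34.3/(8.314×543) = 0.995 mol.
Isochoric: V stays 34.3 L; P/T = const ⇒ T₂ = 2220 K, P₂ = 536 kPa.
For an ideal gas ΔU = nCvΔT with Cv = (5/2)R = 20.8 J/(mol·K).
ΔU = 0.995×20.8×(2220−543) = 34700 J.

34700 J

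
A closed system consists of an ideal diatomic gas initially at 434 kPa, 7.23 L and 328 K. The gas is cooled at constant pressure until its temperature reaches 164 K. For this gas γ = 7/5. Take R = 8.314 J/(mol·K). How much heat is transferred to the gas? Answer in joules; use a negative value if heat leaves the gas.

-5490 J

n = P₁V₁/(RT₁) = 434×7.23/(8.314×328) = 1.15 mol.
Isobaric: P stays 434 kPa; V/T = const ⇒ T₂ = 164 K, V₂ = 3.62 L.
W = PΔV = 434×(3.62−7.23) kPa·L = -1570 J.
ΔU = nCvΔT = 1.15×20.8×(164−328) = -3920 J.
Q = ΔU + W = nCpΔT = -5490 J.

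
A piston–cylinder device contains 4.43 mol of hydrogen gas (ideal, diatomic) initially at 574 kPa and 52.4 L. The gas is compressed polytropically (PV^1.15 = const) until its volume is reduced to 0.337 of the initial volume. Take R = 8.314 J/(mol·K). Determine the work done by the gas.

T₁ = P₁V₁/(nR) = 574×52.4/(4.43×8.314) = 817 K.
Polytropic n=1.15: T₂ = T₁(V₁/V₂)^(n−1) = 817×(2.97)^0.15 = 961 K; P₂ = P₁(V₁/V₂)^n = 2010 kPa.
W = (P₁V₁−P₂V₂)/(n−1) = (574×52.4−2010×17.7)/0.15 = -35500 J.

-35500 J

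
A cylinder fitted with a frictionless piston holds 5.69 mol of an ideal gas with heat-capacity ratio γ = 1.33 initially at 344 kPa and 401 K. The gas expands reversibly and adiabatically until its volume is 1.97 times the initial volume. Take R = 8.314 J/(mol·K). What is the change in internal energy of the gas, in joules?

-11500 J

V₁ = nRT₁/P₁ = 5.69×8.314×401/344 = 55.1 L.
Adiabatic: TV^(γ−1) = const ⇒ T₂ = 401×(0.508)^0.330 = 321 K; PV^γ = const ⇒ P₂ = 140 kPa.
For an ideal gas ΔU = nCvΔT with Cv = R/(γ−1) = 25.2 J/(mol·K).
ΔU = 5.69×25.2×(321−401) = -11500 J.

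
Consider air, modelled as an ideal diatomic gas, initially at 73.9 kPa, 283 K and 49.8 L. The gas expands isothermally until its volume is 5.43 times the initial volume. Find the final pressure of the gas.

13.6 kPa

Isothermal: T stays 283 K; PV = const ⇒ V₂ = 270 L, P₂ = 13.6 kPa.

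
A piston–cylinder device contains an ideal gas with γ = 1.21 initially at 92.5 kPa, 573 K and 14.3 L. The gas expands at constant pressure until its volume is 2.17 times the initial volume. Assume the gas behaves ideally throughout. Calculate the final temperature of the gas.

1240 K

Isobaric: P stays 92.5 kPa; V/T = const ⇒ T₂ = 1240 K, V₂ = 31.0 L.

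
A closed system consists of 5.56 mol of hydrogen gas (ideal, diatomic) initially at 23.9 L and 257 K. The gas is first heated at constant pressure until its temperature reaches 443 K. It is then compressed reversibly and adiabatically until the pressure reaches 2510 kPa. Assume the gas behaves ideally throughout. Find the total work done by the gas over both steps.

P₁ = nRT₁/V₁ = 5.56×8.314×257/23.9 = 497 kPa.
Step 1 — Isobaric: P stays 497 kPa; V/T = const ⇒ T₂ = 443 K, V₂ = 41.2 L.
W = PΔV = 497×(41.2−23.9) kPa·L = 8600 J.
ΔU = nCvΔT = 5.56×20.8×(443−257) = 21500 J.
Q = ΔU + W = nCpΔT = 30100 J.
State after step 1: P = 497 kPa, V = 41.2 L, T = 443 K.
Step 2 — Adiabatic: T₂/T₁ = (P₂/P₁)^((γ−1)/γ) ⇒ T₂ = 443×(5.05)^0.286 = 704 K; V₂ = 13.0 L.
ΔU = nCvΔT = 5.56×20.8×(704−443) = 30100 J.
Q = 0 for an adiabatic process, so W = −ΔU = -30100 J.
Net over both steps: W = -21500 J, Q = 30100 J, ΔU = 51600 J.

-21500 J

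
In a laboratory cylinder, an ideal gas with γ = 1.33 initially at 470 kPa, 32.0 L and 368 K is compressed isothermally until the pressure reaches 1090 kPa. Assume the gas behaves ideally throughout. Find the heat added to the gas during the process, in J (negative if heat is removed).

-12700 J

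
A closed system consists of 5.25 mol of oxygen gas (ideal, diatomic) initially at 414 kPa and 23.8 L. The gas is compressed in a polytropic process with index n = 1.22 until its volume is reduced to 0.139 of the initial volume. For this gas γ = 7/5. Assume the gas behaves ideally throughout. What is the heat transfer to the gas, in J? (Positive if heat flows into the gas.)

-11000 J

T₁ = P₁V₁/(nR) = 414×23.8/(5.25×8.314) = 226 K.
Polytropic n=1.22: T₂ = T₁(V₁/V₂)^(n−1) = 226×(7.19)^0.22 = 348 K; P₂ = P₁(V₁/V₂)^n = 4600 kPa.
W = (P₁V₁−P₂V₂)/(n−1) = (414×23.8−4600×3.31)/0.22 = -24300 J.
ΔU = nCvΔT = 5.25×20.8×(348−226) = 13400 J.
Q = ΔU + W = -11000 J.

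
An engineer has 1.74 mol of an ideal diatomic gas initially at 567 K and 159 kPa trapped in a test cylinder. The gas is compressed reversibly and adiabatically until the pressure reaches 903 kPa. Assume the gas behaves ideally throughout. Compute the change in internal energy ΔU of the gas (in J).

V₁ = nRT₁/P₁ = 1.74×8.314×567/159 = 51.6 L.
Adiabatic: T₂/T₁ = (P₂/P₁)^((γ−1)/γ) ⇒ T₂ = 567×(5.68)^0.286 = 931 K; V₂ = 14.9 L.
For an ideal gas ΔU = nCvΔT with Cv = (5/2)R = 20.8 J/(mol·K).
ΔU = 1.74×20.8×(931−567) = 13200 J.

13200 J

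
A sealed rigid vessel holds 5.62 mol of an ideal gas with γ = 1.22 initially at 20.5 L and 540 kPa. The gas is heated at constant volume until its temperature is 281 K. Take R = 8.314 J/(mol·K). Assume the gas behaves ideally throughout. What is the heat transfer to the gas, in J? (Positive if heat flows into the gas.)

T₁ = P₁V₁/(nR) = 540×20.5/(5.62×8.314) = 237 K.
Isochoric: V stays 20.5 L; P/T = const ⇒ T₂ = 281 K, P₂ = 640 kPa.
W = 0 (no volume change).
ΔU = nCvΔT = 5.62×37.8×(281−237) = 9360 J.
Q = ΔU = 9360 J.

9360 J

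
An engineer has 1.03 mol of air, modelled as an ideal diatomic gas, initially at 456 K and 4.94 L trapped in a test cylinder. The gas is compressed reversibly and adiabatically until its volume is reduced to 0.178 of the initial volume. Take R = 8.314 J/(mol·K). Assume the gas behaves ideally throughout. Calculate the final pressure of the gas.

P₁ = nRT₁/V₁ = 1.03×8.314×456/4.94 = 790 kPa.
Adiabatic: TV^(γ−1) = const ⇒ T₂ = 456×(5.62)^0.400 = 909 K; PV^γ = const ⇒ P₂ = 8860 kPa.

8860 kPa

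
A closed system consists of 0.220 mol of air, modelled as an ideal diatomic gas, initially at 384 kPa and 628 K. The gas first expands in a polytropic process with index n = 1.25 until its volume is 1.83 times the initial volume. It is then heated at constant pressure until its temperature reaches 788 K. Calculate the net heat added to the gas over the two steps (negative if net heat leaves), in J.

V₁ = nRT₁/P₁ = 0.220×8.314×628/384 = 2.99 L.
Step 1 — Polytropic n=1.25: T₂ = T₁(V₁/V₂)^(n−1) = 628×(0.546)^0.25 = 540 K; P₂ = P₁(V₁/V₂)^n = 180 kPa.
W = (P₁V₁−P₂V₂)/(n−1) = (384×2.99−180×5.47)/0.25 = 644 J.
ΔU = nCvΔT = 0.220×20.8×(540−628) = -403 J.
Q = ΔU + W = 242 J.
State after step 1: P = 180 kPa, V = 5.47 L, T = 540 K.
Step 2 — Isobaric: P stays 180 kPa; V/T = const ⇒ T₂ = 788 K, V₂ = 7.99 L.
W = PΔV = 180×(7.99−5.47) kPa·L = 454 J.
ΔU = nCvΔT = 0.220×20.8×(788−540) = 1130 J.
Q = ΔU + W = nCpΔT = 1590 J.
Net over both steps: W = 1100 J, Q = 1830 J, ΔU = 732 J.

1830 J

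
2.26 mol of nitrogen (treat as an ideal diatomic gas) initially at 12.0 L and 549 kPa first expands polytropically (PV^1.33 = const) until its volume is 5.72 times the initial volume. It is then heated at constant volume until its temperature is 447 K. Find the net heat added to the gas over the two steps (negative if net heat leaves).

T₁ = P₁V₁/(nR) = 549×12.0/(2.26×8.314) = 351 K.
Step 1 — Polytropic n=1.33: T₂ = T₁(V₁/V₂)^(n−1) = 351×(0.175)^0.33 = 197 K; P₂ = P₁(V₁/V₂)^n = 54.0 kPa.
W = (P₁V₁−P₂V₂)/(n−1) = (549×12.0−54.0×68.6)/0.33 = 8740 J.
ΔU = nCvΔT = 2.26×20.8×(197−351) = -7210 J.
Q = ΔU + W = 1530 J.
State after step 1: P = 54.0 kPa, V = 68.6 L, T = 197 K.
Step 2 — Isochoric: V stays 68.6 L; P/T = const ⇒ T₂ = 447 K, P₂ = 122 kPa.
W = 0 (no volume change).
ΔU = nCvΔT = 2.26×20.8×(447−197) = 11700 J.
Q = ΔU = 11700 J.
Net over both steps: W = 8740 J, Q = 13300 J, ΔU = 4530 J.

13300 J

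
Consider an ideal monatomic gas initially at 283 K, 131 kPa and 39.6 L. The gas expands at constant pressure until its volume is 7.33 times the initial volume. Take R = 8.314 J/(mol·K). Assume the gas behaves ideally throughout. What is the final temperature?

2070 K

Isobaric: P stays 131 kPa; V/T = const ⇒ T₂ = 2070 K, V₂ = 290 L.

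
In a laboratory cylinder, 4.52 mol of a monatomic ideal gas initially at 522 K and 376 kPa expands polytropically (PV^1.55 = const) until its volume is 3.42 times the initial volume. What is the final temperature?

V₁ = nRT₁/P₁ = 4.52×8.314×522/376 = 52.2 L.
Polytropic n=1.55: T₂ = T₁(V₁/V₂)^(n−1) = 522×(0.292)^0.55 = 265 K; P₂ = P₁(V₁/V₂)^n = 55.9 kPa.

265 K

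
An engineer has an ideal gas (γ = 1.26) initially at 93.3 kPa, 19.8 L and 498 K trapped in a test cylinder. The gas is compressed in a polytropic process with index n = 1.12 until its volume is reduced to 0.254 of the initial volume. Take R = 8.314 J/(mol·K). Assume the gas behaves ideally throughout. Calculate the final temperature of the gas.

Polytropic n=1.12: T₂ = T₁(V₁/V₂)^(n−1) = 498×(3.94)^0.12 = 587 K; P₂ = P₁(V₁/V₂)^n = 433 kPa.

587 K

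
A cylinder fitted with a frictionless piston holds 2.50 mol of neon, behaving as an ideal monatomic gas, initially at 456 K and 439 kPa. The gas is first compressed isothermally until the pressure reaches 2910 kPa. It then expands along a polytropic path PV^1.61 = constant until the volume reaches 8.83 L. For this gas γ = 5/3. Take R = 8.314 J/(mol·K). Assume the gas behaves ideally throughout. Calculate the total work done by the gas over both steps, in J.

V₁ = nRT₁/P₁ = 2.50×8.314×456/439 = 21.6 L.
Step 1 — Isothermal: T stays 456 K; PV = const ⇒ V₂ = 3.26 L, P₂ = 2910 kPa.
ΔU = 0 (ideal gas, T constant).
W = nRT ln(V₂/V₁) = 2.50×8.314×456×ln(0.151) = -17900 J.
Q = ΔU + W = -17900 J.
State after step 1: P = 2910 kPa, V = 3.26 L, T = 456 K.
Step 2 — Polytropic n=1.61: T₂ = T₁(V₁/V₂)^(n−1) = 456×(0.369)^0.61 = 248 K; P₂ = P₁(V₁/V₂)^n = 584 kPa.
W = (P₁V₁−P₂V₂)/(n−1) = (2910×3.26−584×8.83)/0.61 = 7080 J.
ΔU = nCvΔT = 2.50×12.5×(248−456) = -6480 J.
Q = ΔU + W = 602 J.
Net over both steps: W = -10800 J, Q = -17300 J, ΔU = -6480 J.

-10800 J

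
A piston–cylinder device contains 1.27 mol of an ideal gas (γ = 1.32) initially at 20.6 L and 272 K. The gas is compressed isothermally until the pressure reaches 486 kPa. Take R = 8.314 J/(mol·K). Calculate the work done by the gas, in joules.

P₁ = nRT₁/V₁ = 1.27×8.314×272/20.6 = 139 kPa.
Isothermal: T stays 272 K; PV = const ⇒ V₂ = 5.91 L, P₂ = 486 kPa.
W = nRT ln(V₂/V₁) = 1.27×8.314×272×ln(0.287) = -3590 J.

-3590 J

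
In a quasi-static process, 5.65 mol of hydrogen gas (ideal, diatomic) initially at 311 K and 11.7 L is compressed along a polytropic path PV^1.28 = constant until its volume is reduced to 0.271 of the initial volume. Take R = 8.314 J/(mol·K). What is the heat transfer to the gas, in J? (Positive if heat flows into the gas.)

-6910 J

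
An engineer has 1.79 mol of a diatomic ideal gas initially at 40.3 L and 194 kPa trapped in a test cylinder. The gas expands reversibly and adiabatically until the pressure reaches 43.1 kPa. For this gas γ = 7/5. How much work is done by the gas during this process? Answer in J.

6830 J

T₁ = P₁V₁/(nR) = 194×40.3/(1.79×8.314) = 525 K.
Adiabatic: T₂/T₁ = (P₂/P₁)^((γ−1)/γ) ⇒ T₂ = 525×(0.222)^0.286 = 342 K; V₂ = 118 L.
ΔU = nCvΔT = 1.79×20.8×(342−525) = -6830 J.
Q = 0 for an adiabatic process, so W = −ΔU = 6830 J.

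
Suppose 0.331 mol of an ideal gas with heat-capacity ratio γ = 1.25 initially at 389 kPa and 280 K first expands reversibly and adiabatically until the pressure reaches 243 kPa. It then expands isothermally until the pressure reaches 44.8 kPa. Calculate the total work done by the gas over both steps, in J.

V₁ = nRT₁/P₁ = 0.331×8.314×280/389 = 1.98 L.
Step 1 — Adiabatic: T₂/T₁ = (P₂/P₁)^((γ−1)/γ) ⇒ T₂ = 280×(0.625)^0.200 = 255 K; V₂ = 2.89 L.
ΔU = nCvΔT = 0.331×33.3×(255−280) = -277 J.
Q = 0 for an adiabatic process, so W = −ΔU = 277 J.
State after step 1: P = 243 kPa, V = 2.89 L, T = 255 K.
Step 2 — Isothermal: T stays 255 K; PV = const ⇒ V₂ = 15.7 L, P₂ = 44.8 kPa.
ΔU = 0 (ideal gas, T constant).
W = nRT ln(V₂/V₁) = 0.331×8.314×255×ln(5.42) = 1190 J.
Q = ΔU + W = 1190 J.
Net over both steps: W = 1460 J, Q = 1190 J, ΔU = -277 J.

1460 J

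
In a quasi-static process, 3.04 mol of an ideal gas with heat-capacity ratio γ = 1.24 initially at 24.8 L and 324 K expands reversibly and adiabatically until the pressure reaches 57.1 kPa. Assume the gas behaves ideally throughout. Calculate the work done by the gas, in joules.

P₁ = nRT₁/V₁ = 3.04×8.314×324/24.8 = 330 kPa.
Adiabatic: T₂/T₁ = (P₂/P₁)^((γ−1)/γ) ⇒ T₂ = 324×(0.173)^0.194 = 231 K; V₂ = 102 L.
ΔU = nCvΔT = 3.04×34.6×(231−324) = -9830 J.
Q = 0 for an adiabatic process, so W = −ΔU = 9830 J.

9830 J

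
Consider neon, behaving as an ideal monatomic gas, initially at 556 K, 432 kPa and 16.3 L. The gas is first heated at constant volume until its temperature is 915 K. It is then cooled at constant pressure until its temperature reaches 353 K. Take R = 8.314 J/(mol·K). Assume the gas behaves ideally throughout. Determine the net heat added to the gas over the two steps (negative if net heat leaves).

-11000 J

n = P₁V₁/(RT₁) = 432×16.3/(8.314×556) = 1.52 mol.
Step 1 — Isochoric: V stays 16.3 L; P/T = const ⇒ T₂ = 915 K, P₂ = 711 kPa.
W = 0 (no volume change).
ΔU = nCvΔT = 1.52×12.5×(915−556) = 6820 J.
Q = ΔU = 6820 J.
State after step 1: P = 711 kPa, V = 16.3 L, T = 915 K.
Step 2 — Isobaric: P stays 711 kPa; V/T = const ⇒ T₂ = 353 K, V₂ = 6.29 L.
W = PΔV = 711×(6.29−16.3) kPa·L = -7120 J.
ΔU = nCvΔT = 1.52×12.5×(353−915) = -10700 J.
Q = ΔU + W = nCpΔT = -17800 J.
Net over both steps: W = -7120 J, Q = -11000 J, ΔU = -3860 J.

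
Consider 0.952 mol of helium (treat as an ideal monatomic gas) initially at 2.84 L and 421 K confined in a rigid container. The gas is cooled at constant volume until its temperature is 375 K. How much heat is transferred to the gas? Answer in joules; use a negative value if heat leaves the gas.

P₁ = nRT₁/V₁ = 0.952×8.314×421/2.84 = 1170 kPa.
Isochoric: V stays 2.84 L; P/T = const ⇒ T₂ = 375 K, P₂ = 1050 kPa.
W = 0 (no volume change).
ΔU = nCvΔT = 0.952×12.5×(375−421) = -546 J.
Q = ΔU = -546 J.

-546 J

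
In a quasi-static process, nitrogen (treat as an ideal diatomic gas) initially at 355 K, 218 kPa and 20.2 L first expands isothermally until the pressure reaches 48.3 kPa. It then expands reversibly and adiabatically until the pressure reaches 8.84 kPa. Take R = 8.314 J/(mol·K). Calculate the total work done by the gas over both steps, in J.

10900 J

n = P₁V₁/(RT₁) = 218×20.2/(8.314×355) = 1.49 mol.
Step 1 — Isothermal: T stays 355 K; PV = const ⇒ V₂ = 91.2 L, P₂ = 48.3 kPa.
ΔU = 0 (ideal gas, T constant).
W = nRT ln(V₂/V₁) = 1.49×8.314×355×ln(4.51) = 6640 J.
Q = ΔU + W = 6640 J.
State after step 1: P = 48.3 kPa, V = 91.2 L, T = 355 K.
Step 2 — Adiabatic: T₂/T₁ = (P₂/P₁)^((γ−1)/γ) ⇒ T₂ = 355×(0.183)^0.286 = 219 K; V₂ = 307 L.
ΔU = nCvΔT = 1.49×20.8×(219−355) = -4230 J.
Q = 0 for an adiabatic process, so W = −ΔU = 4230 J.
Net over both steps: W = 10900 J, Q = 6640 J, ΔU = -4230 J.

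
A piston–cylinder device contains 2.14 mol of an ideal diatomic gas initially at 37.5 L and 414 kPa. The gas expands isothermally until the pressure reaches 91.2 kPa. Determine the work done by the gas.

23500 J

T₁ = P₁V₁/(nR) = 414×37.5/(2.14×8.314) = 873 K.
Isothermal: T stays 873 K; PV = const ⇒ V₂ = 170 L, P₂ = 91.2 kPa.
W = nRT ln(V₂/V₁) = 2.14×8.314×873×ln(4.54) = 23500 J.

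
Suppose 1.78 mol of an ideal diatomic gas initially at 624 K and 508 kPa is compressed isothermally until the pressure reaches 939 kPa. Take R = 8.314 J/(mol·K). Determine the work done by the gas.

-5670 J

V₁ = nRT₁/P₁ = 1.78×8.314×624/508 = 18.2 L.
Isothermal: T stays 624 K; PV = const ⇒ V₂ = 9.83 L, P₂ = 939 kPa.
W = nRT ln(V₂/V₁) = 1.78×8.314×624×ln(0.541) = -5670 J.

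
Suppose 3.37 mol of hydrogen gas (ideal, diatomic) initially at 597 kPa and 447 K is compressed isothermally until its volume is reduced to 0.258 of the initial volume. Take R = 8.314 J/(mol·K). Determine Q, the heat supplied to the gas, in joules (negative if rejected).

-17000 J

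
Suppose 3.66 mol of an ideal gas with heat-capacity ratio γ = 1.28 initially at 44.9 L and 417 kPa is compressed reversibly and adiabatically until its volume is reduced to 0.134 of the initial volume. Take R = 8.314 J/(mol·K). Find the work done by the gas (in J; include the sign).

-50500 J

T₁ = P₁V₁/(nR) = 417×44.9/(3.66×8.314) = 615 K.
Adiabatic: TV^(γ−1) = const ⇒ T₂ = 615×(7.46)^0.280 = 1080 K; PV^γ = const ⇒ P₂ = 5460 kPa.
ΔU = nCvΔT = 3.66×29.7×(1080−615) = 50500 J.
Q = 0 for an adiabatic process, so W = −ΔU = -50500 J.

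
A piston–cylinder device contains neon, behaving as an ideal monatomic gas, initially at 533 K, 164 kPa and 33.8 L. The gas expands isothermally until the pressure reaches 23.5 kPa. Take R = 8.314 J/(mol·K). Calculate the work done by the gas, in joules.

10800 J

n = P₁V₁/(RT₁) = 164×33.8/(8.314×533) = 1.25 mol.
Isothermal: T stays 533 K; PV = const ⇒ V₂ = 236 L, P₂ = 23.5 kPa.
W = nRT ln(V₂/V₁) = 1.25×8.314×533×ln(6.98) = 10800 J.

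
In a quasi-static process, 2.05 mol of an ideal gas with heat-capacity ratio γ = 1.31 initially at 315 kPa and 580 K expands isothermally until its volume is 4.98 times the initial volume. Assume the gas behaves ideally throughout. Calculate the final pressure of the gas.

63.3 kPa

V₁ = nRT₁/P₁ = 2.05×8.314×580/315 = 31.4 L.
Isothermal: T stays 580 K; PV = const ⇒ V₂ = 156 L, P₂ = 63.3 kPa.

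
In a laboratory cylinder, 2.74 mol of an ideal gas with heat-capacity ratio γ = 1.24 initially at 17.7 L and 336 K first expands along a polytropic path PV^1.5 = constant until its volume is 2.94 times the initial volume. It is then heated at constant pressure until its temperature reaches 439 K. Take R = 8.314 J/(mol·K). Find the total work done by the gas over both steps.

11900 J

P₁ = nRT₁/V₁ = 2.74×8.314×336/17.7 = 432 kPa.
Step 1 — Polytropic n=1.5: T₂ = T₁(V₁/V₂)^(n−1) = 336×(0.340)^0.50 = 196 K; P₂ = P₁(V₁/V₂)^n = 85.8 kPa.
W = (P₁V₁−P₂V₂)/(n−1) = (432×17.7−85.8×52.0)/0.50 = 6380 J.
ΔU = nCvΔT = 2.74×34.6×(196−336) = -13300 J.
Q = ΔU + W = -6910 J.
State after step 1: P = 85.8 kPa, V = 52.0 L, T = 196 K.
Step 2 — Isobaric: P stays 85.8 kPa; V/T = const ⇒ T₂ = 439 K, V₂ = 117 L.
W = PΔV = 85.8×(117−52.0) kPa·L = 5540 J.
ΔU = nCvΔT = 2.74×34.6×(439−196) = 23100 J.
Q = ΔU + W = nCpΔT = 28600 J.
Net over both steps: W = 11900 J, Q = 21700 J, ΔU = 9780 J.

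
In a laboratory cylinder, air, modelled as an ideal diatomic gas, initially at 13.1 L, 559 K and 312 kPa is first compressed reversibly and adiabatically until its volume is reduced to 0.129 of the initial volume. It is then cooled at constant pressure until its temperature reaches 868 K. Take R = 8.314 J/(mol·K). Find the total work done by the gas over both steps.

n = P₁V₁/(RT₁) = 312×13.1/(8.314×559) = 0.879 mol.
Step 1 — Adiabatic: TV^(γ−1) = const ⇒ T₂ = 559×(7.75)^0.400 = 1270 K; PV^γ = const ⇒ P₂ = 5490 kPa.
ΔU = nCvΔT = 0.879×20.8×(1270−559) = 13000 J.
Q = 0 for an adiabatic process, so W = −ΔU = -13000 J.
State after step 1: P = 5490 kPa, V = 1.69 L, T = 1270 K.
Step 2 — Isobaric: P stays 5490 kPa; V/T = const ⇒ T₂ = 868 K, V₂ = 1.16 L.
W = PΔV = 5490×(1.16−1.69) kPa·L = -2930 J.
ΔU = nCvΔT = 0.879×20.8×(868−1270) = -7310 J.
Q = ΔU + W = nCpΔT = -10200 J.
Net over both steps: W = -15900 J, Q = -10200 J, ΔU = 5650 J.

-15900 J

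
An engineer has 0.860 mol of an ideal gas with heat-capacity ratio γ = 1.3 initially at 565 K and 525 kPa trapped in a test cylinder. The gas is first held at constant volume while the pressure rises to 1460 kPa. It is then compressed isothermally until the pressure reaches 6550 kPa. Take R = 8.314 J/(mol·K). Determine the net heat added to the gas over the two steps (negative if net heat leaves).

7120 J

V₁ = nRT₁/P₁ = 0.860×8.314×565/525 = 7.69 L.
Step 1 — Isochoric: V stays 7.69 L; P/T = const ⇒ T₂ = 1570 K, P₂ = 1460 kPa.
W = 0 (no volume change).
ΔU = nCvΔT = 0.860×27.7×(1570−565) = 24000 J.
Q = ΔU = 24000 J.
State after step 1: P = 1460 kPa, V = 7.69 L, T = 1570 K.
Step 2 — Isothermal: T stays 1570 K; PV = const ⇒ V₂ = 1.72 L, P₂ = 6550 kPa.
ΔU = 0 (ideal gas, T constant).
W = nRT ln(V₂/V₁) = 0.860×8.314×1570×ln(0.223) = -16900 J.
Q = ΔU + W = -16900 J.
Net over both steps: W = -16900 J, Q = 7120 J, ΔU = 24000 J.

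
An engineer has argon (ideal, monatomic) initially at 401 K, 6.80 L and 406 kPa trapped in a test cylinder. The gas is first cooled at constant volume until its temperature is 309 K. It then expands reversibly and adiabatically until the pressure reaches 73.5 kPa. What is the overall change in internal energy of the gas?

n = P₁V₁/(RT₁) = 406×6.80/(8.314×401) = 0.828 mol.
Step 1 — Isochoric: V stays 6.80 L; P/T = const ⇒ T₂ = 309 K, P₂ = 313 kPa.
W = 0 (no volume change).
ΔU = nCvΔT = 0.828×12.5×(309−401) = -950 J.
Q = ΔU = -950 J.
State after step 1: P = 313 kPa, V = 6.80 L, T = 309 K.
Step 2 — Adiabatic: T₂/T₁ = (P₂/P₁)^((γ−1)/γ) ⇒ T₂ = 309×(0.235)^0.400 = 173 K; V₂ = 16.2 L.
ΔU = nCvΔT = 0.828×12.5×(173−309) = -1400 J.
Q = 0 for an adiabatic process, so W = −ΔU = 1400 J.
Net over both steps: W = 1400 J, Q = -950 J, ΔU = -2350 J.

-2350 J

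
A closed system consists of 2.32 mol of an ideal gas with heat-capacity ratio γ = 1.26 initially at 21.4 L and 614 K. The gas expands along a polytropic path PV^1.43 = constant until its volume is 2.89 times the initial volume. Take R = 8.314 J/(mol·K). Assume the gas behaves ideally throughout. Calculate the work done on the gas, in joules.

-10100 J

P₁ = nRT₁/V₁ = 2.32×8.314×614/21.4 = 553 kPa.
Polytropic n=1.43: T₂ = T₁(V₁/V₂)^(n−1) = 614×(0.346)^0.43 = 389 K; P₂ = P₁(V₁/V₂)^n = 121 kPa.
W = (P₁V₁−P₂V₂)/(n−1) = (553×21.4−121×61.8)/0.43 = 10100 J.
Work done on the gas = −W_by = -10100 J.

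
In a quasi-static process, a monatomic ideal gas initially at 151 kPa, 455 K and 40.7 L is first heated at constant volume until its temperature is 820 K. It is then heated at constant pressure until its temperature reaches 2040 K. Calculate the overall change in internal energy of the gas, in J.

32100 J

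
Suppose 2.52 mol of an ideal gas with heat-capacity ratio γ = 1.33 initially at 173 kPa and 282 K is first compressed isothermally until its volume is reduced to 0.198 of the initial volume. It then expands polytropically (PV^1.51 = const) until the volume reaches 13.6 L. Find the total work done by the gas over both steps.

V₁ = nRT₁/P₁ = 2.52×8.314×282/173 = 34.2 L.
Step 1 — Isothermal: T stays 282 K; PV = const ⇒ V₂ = 6.76 L, P₂ = 874 kPa.
ΔU = 0 (ideal gas, T constant).
W = nRT ln(V₂/V₁) = 2.52×8.314×282×ln(0.198) = -9570 J.
Q = ΔU + W = -9570 J.
State after step 1: P = 874 kPa, V = 6.76 L, T = 282 K.
Step 2 — Polytropic n=1.51: T₂ = T₁(V₁/V₂)^(n−1) = 282×(0.497)^0.51 = 197 K; P₂ = P₁(V₁/V₂)^n = 304 kPa.
W = (P₁V₁−P₂V₂)/(n−1) = (874×6.76−304×13.6)/0.51 = 3470 J.
ΔU = nCvΔT = 2.52×25.2×(197−282) = -5370 J.
Q = ΔU + W = -1890 J.
Net over both steps: W = -6100 J, Q = -11500 J, ΔU = -5370 J.

-6100 J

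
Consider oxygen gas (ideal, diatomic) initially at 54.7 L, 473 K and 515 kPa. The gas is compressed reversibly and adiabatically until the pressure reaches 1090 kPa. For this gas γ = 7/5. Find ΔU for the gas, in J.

n = P₁V₁/(RT₁) = 515×54.7/(8.314×473) = 7.16 mol.
Adiabatic: T₂/T₁ = (P₂/P₁)^((γ−1)/γ) ⇒ T₂ = 473×(2.12)^0.286 = 586 K; V₂ = 32.0 L.
For an ideal gas ΔU = nCvΔT with Cv = (5/2)R = 20.8 J/(mol·K).
ΔU = 7.16×20.8×(586−473) = 16800 J.

16800 J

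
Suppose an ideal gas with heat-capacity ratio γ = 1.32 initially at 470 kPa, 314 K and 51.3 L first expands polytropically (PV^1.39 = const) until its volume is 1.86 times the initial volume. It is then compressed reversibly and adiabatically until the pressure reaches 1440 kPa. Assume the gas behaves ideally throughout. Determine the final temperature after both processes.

399 K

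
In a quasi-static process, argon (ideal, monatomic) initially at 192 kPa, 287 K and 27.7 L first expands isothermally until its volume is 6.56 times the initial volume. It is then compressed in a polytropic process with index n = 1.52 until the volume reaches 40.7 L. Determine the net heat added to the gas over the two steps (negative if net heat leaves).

n = P₁V₁/(RT₁) = 192×27.7/(8.314×287) = 2.23 mol.
Step 1 — Isothermal: T stays 287 K; PV = const ⇒ V₂ = 182 L, P₂ = 29.3 kPa.
ΔU = 0 (ideal gas, T constant).
W = nRT ln(V₂/V₁) = 2.23×8.314×287×ln(6.56) = 10000 J.
Q = ΔU + W = 10000 J.
State after step 1: P = 29.3 kPa, V = 182 L, T = 287 K.
Step 2 — Polytropic n=1.52: T₂ = T₁(V₁/V₂)^(n−1) = 287×(4.46)^0.52 = 625 K; P₂ = P₁(V₁/V₂)^n = 284 kPa.
W = (P₁V₁−P₂V₂)/(n−1) = (29.3×182−284×40.7)/0.52 = -12000 J.
ΔU = nCvΔT = 2.23×12.5×(625−287) = 9390 J.
Q = ΔU + W = -2650 J.
Net over both steps: W = -2040 J, Q = 7360 J, ΔU = 9390 J.

7360 J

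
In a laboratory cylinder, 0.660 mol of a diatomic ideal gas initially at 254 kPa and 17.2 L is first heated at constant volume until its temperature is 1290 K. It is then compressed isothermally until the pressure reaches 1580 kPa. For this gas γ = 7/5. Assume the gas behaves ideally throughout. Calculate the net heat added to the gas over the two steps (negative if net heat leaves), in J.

T₁ = P₁V₁/(nR) = 254×17.2/(0.660×8.314) = 796 K.
Step 1 — Isochoric: V stays 17.2 L; P/T = const ⇒ T₂ = 1290 K, P₂ = 412 kPa.
W = 0 (no volume change).
ΔU = nCvΔT = 0.660×20.8×(1290−796) = 6770 J.
Q = ΔU = 6770 J.
State after step 1: P = 412 kPa, V = 17.2 L, T = 1290 K.
Step 2 — Isothermal: T stays 1290 K; PV = const ⇒ V₂ = 4.48 L, P₂ = 1580 kPa.
ΔU = 0 (ideal gas, T constant).
W = nRT ln(V₂/V₁) = 0.660×8.314×1290×ln(0.260) = -9520 J.
Q = ΔU + W = -9520 J.
Net over both steps: W = -9520 J, Q = -2750 J, ΔU = 6770 J.

-2750 J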